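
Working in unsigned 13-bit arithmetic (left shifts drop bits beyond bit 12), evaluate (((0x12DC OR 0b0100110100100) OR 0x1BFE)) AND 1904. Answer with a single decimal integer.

880

0x12DC = 1001011011100
0b0100110100100 = 0100110100100
→ OR → 1101111111100 = 7164
0x1BFE = 1101111111110
→ OR → 1101111111110 = 7166
1904 = 0011101110000
→ AND → 0001101110000 = 880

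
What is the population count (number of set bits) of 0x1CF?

7

0x1CF = 111001111
Count the 1s: 1 + 1 + 1 + 1 + 1 + 1 + 1 = 7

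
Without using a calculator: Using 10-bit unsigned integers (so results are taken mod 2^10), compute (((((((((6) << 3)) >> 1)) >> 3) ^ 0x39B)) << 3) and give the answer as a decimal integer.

6 = 0000000110
→ << 3 (mod 2^10) → 0000110000 = 48
→ >> 1 → 0000011000 = 24
→ >> 3 → 0000000011 = 3
0x39B = 1110011011
→ ^ → 1110011000 = 920
→ << 3 (mod 2^10) → 0011000000 = 192

192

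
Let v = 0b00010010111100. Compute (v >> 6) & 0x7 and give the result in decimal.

v = 00010010111100
Shift right by 6: 00010010
Mask low 3 bits: 010 = 2

2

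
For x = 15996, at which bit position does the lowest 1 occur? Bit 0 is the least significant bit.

15996 = 11111001111100
Trailing zeros: 2, so the lowest set bit is bit 2 (value 4).

2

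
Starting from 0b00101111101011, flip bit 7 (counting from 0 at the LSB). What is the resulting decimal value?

x = 00101111101011
bit 7 is currently 1; toggle it via x ^ (1 << 7) = x ^ 128
→ 00101101101011 = 2923

2923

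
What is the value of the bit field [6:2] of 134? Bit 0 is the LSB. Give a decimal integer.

1

v = 010000110
Shift right by 2: 0100001
Mask low 5 bits: 00001 = 1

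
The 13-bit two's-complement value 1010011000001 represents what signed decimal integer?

pattern = 1010011000001 (MSB is 1 ⇒ negative)
Invert: 0101100111110, add 1 → 0101100111111 = 2879, so the value is -2879.
(Equivalently: 5313 - 2^13 = 5313 - 8192 = -2879.)

-2879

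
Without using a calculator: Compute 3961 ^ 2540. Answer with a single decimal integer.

3961 = 111101111001
2540 = 100111101100
XOR → 011010010101 = 1685

1685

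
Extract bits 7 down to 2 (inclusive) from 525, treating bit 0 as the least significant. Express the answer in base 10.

v = 1000001101
Shift right by 2: 10000011
Mask low 6 bits: 000011 = 3

3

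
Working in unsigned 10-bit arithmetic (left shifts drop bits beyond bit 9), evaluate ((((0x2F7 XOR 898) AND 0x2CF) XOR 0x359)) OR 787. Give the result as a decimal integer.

0x2F7 = 1011110111
898 = 1110000010
→ XOR → 0101110101 = 373
0x2CF = 1011001111
→ AND → 0001000101 = 69
0x359 = 1101011001
→ XOR → 1100011100 = 796
787 = 1100010011
→ OR → 1100011111 = 799

799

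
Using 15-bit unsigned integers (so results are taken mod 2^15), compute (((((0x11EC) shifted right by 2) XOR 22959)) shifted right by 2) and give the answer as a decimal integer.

0x11EC = 001000111101100
→ shifted right by 2 → 000010001111011 = 1147
22959 = 101100110101111
→ XOR → 101110111010100 = 24020
→ shifted right by 2 → 001011101110101 = 6005

6005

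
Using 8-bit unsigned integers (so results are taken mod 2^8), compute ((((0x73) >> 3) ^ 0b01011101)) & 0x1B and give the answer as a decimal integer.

0x73 = 01110011
→ >> 3 → 00001110 = 14
0b01011101 = 01011101
→ ^ → 01010011 = 83
0x1B = 00011011
→ & → 00010011 = 19

19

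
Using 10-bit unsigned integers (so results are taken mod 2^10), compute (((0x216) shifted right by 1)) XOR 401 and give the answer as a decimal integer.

0x216 = 1000010110
→ shifted right by 1 → 0100001011 = 267
401 = 0110010001
→ XOR → 0010011010 = 154

154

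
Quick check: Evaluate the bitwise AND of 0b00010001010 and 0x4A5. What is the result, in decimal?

a = 00010001010
0x4A5 = 10010100101
AND → 00010000000 = 128

128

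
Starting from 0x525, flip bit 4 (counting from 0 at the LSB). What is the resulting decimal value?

1333

x = 010100100101
bit 4 is currently 0; toggle it via x ^ (1 << 4) = x ^ 16
→ 010100110101 = 1333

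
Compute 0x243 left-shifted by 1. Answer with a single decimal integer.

1158

0x243 = 01001000011
shift left by 1 → 10010000110 = 1158
(equivalently, 579 × 2^1 = 579 × 2)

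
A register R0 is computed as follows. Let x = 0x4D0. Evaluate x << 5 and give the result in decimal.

0x4D0 = 0000010011010000
shift left by 5 → 1001101000000000 = 39424
(equivalently, 1232 × 2^5 = 1232 × 32)

39424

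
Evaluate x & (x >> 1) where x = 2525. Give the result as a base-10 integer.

x = 100111011101 = 2525
x>>1 = 010011101110
AND  = 000011001100 = 204
(x & (x >> 1) has a 1 wherever x has two consecutive 1 bits.)

204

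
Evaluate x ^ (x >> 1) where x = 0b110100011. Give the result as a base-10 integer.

x = 110100011 = 419
x>>1 = 011010001
XOR  = 101110010 = 370
(x ^ (x >> 1) gives the standard binary-reflected Gray code of x.)

370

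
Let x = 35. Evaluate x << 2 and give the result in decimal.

35 = 00100011
shift left by 2 → 10001100 = 140
(equivalently, 35 × 2^2 = 35 × 4)

140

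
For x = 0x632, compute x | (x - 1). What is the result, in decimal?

1587

x = 11000110010 = 1586
x - 1 = 11000110001
OR    = 11000110011 = 1587
(x | (x - 1) sets all bits below the lowest set bit.)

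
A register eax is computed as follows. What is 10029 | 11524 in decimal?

10029 = 10011100101101
11524 = 10110100000100
 OR → 10111100101101 = 12077

12077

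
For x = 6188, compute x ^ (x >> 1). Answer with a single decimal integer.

x = 1100000101100 = 6188
x>>1 = 0110000010110
XOR  = 1010000111010 = 5178
(x ^ (x >> 1) gives the standard binary-reflected Gray code of x.)

5178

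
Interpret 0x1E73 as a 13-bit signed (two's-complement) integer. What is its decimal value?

pattern = 1111001110011 (MSB is 1 ⇒ negative)
Invert: 0000110001100, add 1 → 0000110001101 = 397, so the value is -397.
(Equivalently: 7795 - 2^13 = 7795 - 8192 = -397.)

-397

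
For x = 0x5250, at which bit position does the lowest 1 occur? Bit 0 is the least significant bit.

4

0x5250 = 101001001010000
Trailing zeros: 4, so the lowest set bit is bit 4 (value 16).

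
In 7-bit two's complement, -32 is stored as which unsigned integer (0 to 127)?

96

32 in 7 bits: 0100000
Invert: 1011111
Add 1:  1100000 = 96
(Check: 2^7 - 32 = 128 - 32 = 96.)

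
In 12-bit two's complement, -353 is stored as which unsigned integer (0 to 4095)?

3743

353 in 12 bits: 000101100001
Invert: 111010011110
Add 1:  111010011111 = 3743
(Check: 2^12 - 353 = 4096 - 353 = 3743.)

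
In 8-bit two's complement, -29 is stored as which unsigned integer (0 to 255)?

29 in 8 bits: 00011101
Invert: 11100010
Add 1:  11100011 = 227
(Check: 2^8 - 29 = 256 - 29 = 227.)

227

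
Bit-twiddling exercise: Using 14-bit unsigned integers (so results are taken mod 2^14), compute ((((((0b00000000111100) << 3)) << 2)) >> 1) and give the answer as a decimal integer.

960

0b00000000111100 = 00000000111100
→ << 3 (mod 2^14) → 00000111100000 = 480
→ << 2 (mod 2^14) → 00011110000000 = 1920
→ >> 1 → 00001111000000 = 960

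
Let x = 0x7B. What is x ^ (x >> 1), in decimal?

70

x = 1111011 = 123
x>>1 = 0111101
XOR  = 1000110 = 70
(x ^ (x >> 1) gives the standard binary-reflected Gray code of x.)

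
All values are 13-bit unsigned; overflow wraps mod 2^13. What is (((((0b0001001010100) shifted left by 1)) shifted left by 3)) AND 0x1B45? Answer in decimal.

320

0b0001001010100 = 0001001010100
→ shifted left by 1 (mod 2^13) → 0010010101000 = 1192
→ shifted left by 3 (mod 2^13) → 0010101000000 = 1344
0x1B45 = 1101101000101
→ AND → 0000101000000 = 320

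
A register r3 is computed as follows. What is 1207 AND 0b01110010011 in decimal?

147

1207 = 10010110111
b = 01110010011
AND → 00010010011 = 147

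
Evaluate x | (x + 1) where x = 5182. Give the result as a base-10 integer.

x = 1010000111110 = 5182
x + 1 = 1010000111111
OR    = 1010000111111 = 5183
(x | (x + 1) sets the lowest cleared bit.)

5183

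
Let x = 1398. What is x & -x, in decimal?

x = 10101110110 = 1398
-x (two's complement) = …01010001010
AND   = 00000000010 = 2
(x & -x isolates the lowest set bit of x.)

2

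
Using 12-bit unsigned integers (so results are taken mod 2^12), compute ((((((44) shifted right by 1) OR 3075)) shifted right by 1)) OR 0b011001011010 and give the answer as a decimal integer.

44 = 000000101100
→ shifted right by 1 → 000000010110 = 22
3075 = 110000000011
→ OR → 110000010111 = 3095
→ shifted right by 1 → 011000001011 = 1547
0b011001011010 = 011001011010
→ OR → 011001011011 = 1627

1627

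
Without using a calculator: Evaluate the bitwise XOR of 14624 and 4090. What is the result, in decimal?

14042

14624 = 11100100100000
4090 = 00111111111010
XOR → 11011011011010 = 14042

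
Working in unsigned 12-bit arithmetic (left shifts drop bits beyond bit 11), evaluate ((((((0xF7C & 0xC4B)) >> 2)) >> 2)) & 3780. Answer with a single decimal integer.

0xF7C = 111101111100
0xC4B = 110001001011
→ & → 110001001000 = 3144
→ >> 2 → 001100010010 = 786
→ >> 2 → 000011000100 = 196
3780 = 111011000100
→ & → 000011000100 = 196

196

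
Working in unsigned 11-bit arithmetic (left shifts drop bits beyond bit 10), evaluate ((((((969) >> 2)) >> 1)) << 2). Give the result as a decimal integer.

969 = 01111001001
→ >> 2 → 00011110010 = 242
→ >> 1 → 00001111001 = 121
→ << 2 (mod 2^11) → 00111100100 = 484

484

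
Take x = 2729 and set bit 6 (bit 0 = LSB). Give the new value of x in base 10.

2793

x = 0101010101001
bit 6 is currently 0; set it via x | (1 << 6) = x | 64
→ 0101011101001 = 2793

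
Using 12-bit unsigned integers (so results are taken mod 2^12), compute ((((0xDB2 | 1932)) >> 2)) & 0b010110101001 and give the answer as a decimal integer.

425

0xDB2 = 110110110010
1932 = 011110001100
→ | → 111110111110 = 4030
→ >> 2 → 001111101111 = 1007
0b010110101001 = 010110101001
→ & → 000110101001 = 425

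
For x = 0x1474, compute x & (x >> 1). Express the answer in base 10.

48

x = 1010001110100 = 5236
x>>1 = 0101000111010
AND  = 0000000110000 = 48
(x & (x >> 1) has a 1 wherever x has two consecutive 1 bits.)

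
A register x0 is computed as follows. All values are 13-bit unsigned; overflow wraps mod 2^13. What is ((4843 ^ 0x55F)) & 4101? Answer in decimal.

4843 = 1001011101011
0x55F = 0010101011111
→ ^ → 1011110110100 = 6068
4101 = 1000000000101
→ & → 1000000000100 = 4100

4100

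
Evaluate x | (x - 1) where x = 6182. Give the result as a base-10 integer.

x = 1100000100110 = 6182
x - 1 = 1100000100101
OR    = 1100000100111 = 6183
(x | (x - 1) sets all bits below the lowest set bit.)

6183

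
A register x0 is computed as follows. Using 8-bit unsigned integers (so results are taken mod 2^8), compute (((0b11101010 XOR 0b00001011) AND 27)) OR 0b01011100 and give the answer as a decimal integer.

0b11101010 = 11101010
0b00001011 = 00001011
→ XOR → 11100001 = 225
27 = 00011011
→ AND → 00000001 = 1
0b01011100 = 01011100
→ OR → 01011101 = 93

93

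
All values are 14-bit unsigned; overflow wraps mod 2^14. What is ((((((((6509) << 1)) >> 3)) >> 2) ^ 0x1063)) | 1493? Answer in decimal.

6509 = 01100101101101
→ << 1 (mod 2^14) → 11001011011010 = 13018
→ >> 3 → 00011001011011 = 1627
→ >> 2 → 00000110010110 = 406
0x1063 = 01000001100011
→ ^ → 01000111110101 = 4597
1493 = 00010111010101
→ | → 01010111110101 = 5621

5621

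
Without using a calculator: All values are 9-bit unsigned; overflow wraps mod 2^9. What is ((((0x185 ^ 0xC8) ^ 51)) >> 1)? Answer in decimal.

0x185 = 110000101
0xC8 = 011001000
→ ^ → 101001101 = 333
51 = 000110011
→ ^ → 101111110 = 382
→ >> 1 → 010111111 = 191

191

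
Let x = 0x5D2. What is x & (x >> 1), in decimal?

192

x = 10111010010 = 1490
x>>1 = 01011101001
AND  = 00011000000 = 192
(x & (x >> 1) has a 1 wherever x has two consecutive 1 bits.)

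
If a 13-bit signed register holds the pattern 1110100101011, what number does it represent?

pattern = 1110100101011 (MSB is 1 ⇒ negative)
Invert: 0001011010100, add 1 → 0001011010101 = 725, so the value is -725.
(Equivalently: 7467 - 2^13 = 7467 - 8192 = -725.)

-725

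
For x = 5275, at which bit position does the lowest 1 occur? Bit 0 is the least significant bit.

0

5275 = 1010010011011
Trailing zeros: 0, so the lowest set bit is bit 0 (value 1).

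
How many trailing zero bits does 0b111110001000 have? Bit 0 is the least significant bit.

0b111110001000 = 111110001000
Trailing zeros: 3, so the lowest set bit is bit 3 (value 8).

3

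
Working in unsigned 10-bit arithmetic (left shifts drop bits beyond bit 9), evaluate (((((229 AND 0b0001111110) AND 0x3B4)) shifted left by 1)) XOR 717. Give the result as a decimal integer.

229 = 0011100101
0b0001111110 = 0001111110
→ AND → 0001100100 = 100
0x3B4 = 1110110100
→ AND → 0000100100 = 36
→ shifted left by 1 (mod 2^10) → 0001001000 = 72
717 = 1011001101
→ XOR → 1010000101 = 645

645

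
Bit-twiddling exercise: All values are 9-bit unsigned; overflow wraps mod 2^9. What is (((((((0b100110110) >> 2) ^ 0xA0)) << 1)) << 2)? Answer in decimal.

0b100110110 = 100110110
→ >> 2 → 001001101 = 77
0xA0 = 010100000
→ ^ → 011101101 = 237
→ << 1 (mod 2^9) → 111011010 = 474
→ << 2 (mod 2^9) → 101101000 = 360

360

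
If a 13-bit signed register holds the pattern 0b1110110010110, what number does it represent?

-618

pattern = 1110110010110 (MSB is 1 ⇒ negative)
Invert: 0001001101001, add 1 → 0001001101010 = 618, so the value is -618.
(Equivalently: 7574 - 2^13 = 7574 - 8192 = -618.)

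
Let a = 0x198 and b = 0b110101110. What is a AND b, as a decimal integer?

0x198 = 110011000
b = 110101110
AND → 110001000 = 392

392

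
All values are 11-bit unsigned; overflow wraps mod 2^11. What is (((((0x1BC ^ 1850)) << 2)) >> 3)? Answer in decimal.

67

0x1BC = 00110111100
1850 = 11100111010
→ ^ → 11010000110 = 1670
→ << 2 (mod 2^11) → 01000011000 = 536
→ >> 3 → 00001000011 = 67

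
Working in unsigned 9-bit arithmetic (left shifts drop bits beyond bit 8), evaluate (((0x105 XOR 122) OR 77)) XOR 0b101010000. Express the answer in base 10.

0x105 = 100000101
122 = 001111010
→ XOR → 101111111 = 383
77 = 001001101
→ OR → 101111111 = 383
0b101010000 = 101010000
→ XOR → 000101111 = 47

47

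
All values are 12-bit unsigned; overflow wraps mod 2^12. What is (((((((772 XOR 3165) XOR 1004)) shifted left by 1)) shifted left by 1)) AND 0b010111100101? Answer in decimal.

196

772 = 001100000100
3165 = 110001011101
→ XOR → 111101011001 = 3929
1004 = 001111101100
→ XOR → 110010110101 = 3253
→ shifted left by 1 (mod 2^12) → 100101101010 = 2410
→ shifted left by 1 (mod 2^12) → 001011010100 = 724
0b010111100101 = 010111100101
→ AND → 000011000100 = 196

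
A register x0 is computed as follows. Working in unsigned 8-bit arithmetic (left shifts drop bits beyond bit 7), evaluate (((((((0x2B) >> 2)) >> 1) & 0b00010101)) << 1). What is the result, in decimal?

0x2B = 00101011
→ >> 2 → 00001010 = 10
→ >> 1 → 00000101 = 5
0b00010101 = 00010101
→ & → 00000101 = 5
→ << 1 (mod 2^8) → 00001010 = 10

10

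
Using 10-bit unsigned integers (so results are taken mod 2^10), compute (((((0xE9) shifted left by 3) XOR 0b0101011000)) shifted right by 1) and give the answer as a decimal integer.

264

0xE9 = 0011101001
→ shifted left by 3 (mod 2^10) → 1101001000 = 840
0b0101011000 = 0101011000
→ XOR → 1000010000 = 528
→ shifted right by 1 → 0100001000 = 264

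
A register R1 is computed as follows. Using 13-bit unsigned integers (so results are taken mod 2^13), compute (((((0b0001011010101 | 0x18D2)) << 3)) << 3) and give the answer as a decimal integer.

0b0001011010101 = 0001011010101
0x18D2 = 1100011010010
→ | → 1101011010111 = 6871
→ << 3 (mod 2^13) → 1011010111000 = 5816
→ << 3 (mod 2^13) → 1010111000000 = 5568

5568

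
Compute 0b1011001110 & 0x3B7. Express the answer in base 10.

646

a = 1011001110
0x3B7 = 1110110111
AND → 1010000110 = 646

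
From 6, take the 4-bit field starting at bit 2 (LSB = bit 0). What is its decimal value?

1

v = 00000110
Shift right by 2: 000001
Mask low 4 bits: 0001 = 1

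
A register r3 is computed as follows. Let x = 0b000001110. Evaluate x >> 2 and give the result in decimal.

x = 1110
shift right by 2 → 0011 = 3
(equivalently, floor(14 / 4))

3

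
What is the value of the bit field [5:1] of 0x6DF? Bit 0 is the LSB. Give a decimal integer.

v = 000011011011111
Shift right by 1: 00001101101111
Mask low 5 bits: 01111 = 15

15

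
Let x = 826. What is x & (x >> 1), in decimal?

280

x = 1100111010 = 826
x>>1 = 0110011101
AND  = 0100011000 = 280
(x & (x >> 1) has a 1 wherever x has two consecutive 1 bits.)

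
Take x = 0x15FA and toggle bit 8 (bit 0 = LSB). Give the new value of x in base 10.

x = 1010111111010
bit 8 is currently 1; toggle it via x ^ (1 << 8) = x ^ 256
→ 1010011111010 = 5370

5370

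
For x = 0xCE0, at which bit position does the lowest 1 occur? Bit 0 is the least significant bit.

0xCE0 = 110011100000
Trailing zeros: 5, so the lowest set bit is bit 5 (value 32).

5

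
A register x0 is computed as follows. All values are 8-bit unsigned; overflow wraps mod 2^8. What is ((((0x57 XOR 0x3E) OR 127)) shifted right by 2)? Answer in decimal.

31

0x57 = 01010111
0x3E = 00111110
→ XOR → 01101001 = 105
127 = 01111111
→ OR → 01111111 = 127
→ shifted right by 2 → 00011111 = 31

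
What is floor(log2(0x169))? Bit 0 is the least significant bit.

0x169 = 101101001
The topmost 1 is at position 8 (since 2^8 = 256 ≤ 361 < 512).

8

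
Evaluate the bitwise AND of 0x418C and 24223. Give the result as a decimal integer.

0x418C = 100000110001100
24223 = 101111010011111
AND → 100000010001100 = 16524

16524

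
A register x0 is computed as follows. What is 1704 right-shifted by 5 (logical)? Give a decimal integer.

1704 = 11010101000
shift right by 5 → 00000110101 = 53
(equivalently, floor(1704 / 32))

53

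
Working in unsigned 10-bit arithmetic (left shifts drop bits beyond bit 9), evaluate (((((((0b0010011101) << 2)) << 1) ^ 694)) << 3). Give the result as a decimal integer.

752

0b0010011101 = 0010011101
→ << 2 (mod 2^10) → 1001110100 = 628
→ << 1 (mod 2^10) → 0011101000 = 232
694 = 1010110110
→ ^ → 1001011110 = 606
→ << 3 (mod 2^10) → 1011110000 = 752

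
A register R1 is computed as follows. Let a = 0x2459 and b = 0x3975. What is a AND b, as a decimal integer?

0x2459 = 10010001011001
0x3975 = 11100101110101
AND → 10000001010001 = 8273

8273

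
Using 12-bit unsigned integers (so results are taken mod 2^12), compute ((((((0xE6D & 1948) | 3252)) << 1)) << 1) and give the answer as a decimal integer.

2800

0xE6D = 111001101101
1948 = 011110011100
→ & → 011000001100 = 1548
3252 = 110010110100
→ | → 111010111100 = 3772
→ << 1 (mod 2^12) → 110101111000 = 3448
→ << 1 (mod 2^12) → 101011110000 = 2800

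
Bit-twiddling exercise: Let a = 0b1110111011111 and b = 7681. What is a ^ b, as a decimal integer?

a = 1110111011111
7681 = 1111000000001
XOR → 0001111011110 = 990

990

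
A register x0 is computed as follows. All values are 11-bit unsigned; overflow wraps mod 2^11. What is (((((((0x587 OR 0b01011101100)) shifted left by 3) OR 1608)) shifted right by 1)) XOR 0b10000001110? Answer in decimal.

0x587 = 10110000111
0b01011101100 = 01011101100
→ OR → 11111101111 = 2031
→ shifted left by 3 (mod 2^11) → 11101111000 = 1912
1608 = 11001001000
→ OR → 11101111000 = 1912
→ shifted right by 1 → 01110111100 = 956
0b10000001110 = 10000001110
→ XOR → 11110110010 = 1970

1970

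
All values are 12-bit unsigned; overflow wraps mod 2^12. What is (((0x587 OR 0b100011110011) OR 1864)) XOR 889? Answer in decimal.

3206

0x587 = 010110000111
0b100011110011 = 100011110011
→ OR → 110111110111 = 3575
1864 = 011101001000
→ OR → 111111111111 = 4095
889 = 001101111001
→ XOR → 110010000110 = 3206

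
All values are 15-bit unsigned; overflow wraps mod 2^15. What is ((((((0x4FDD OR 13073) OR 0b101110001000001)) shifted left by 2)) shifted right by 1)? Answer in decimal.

16314

0x4FDD = 100111111011101
13073 = 011001100010001
→ OR → 111111111011101 = 32733
0b101110001000001 = 101110001000001
→ OR → 111111111011101 = 32733
→ shifted left by 2 (mod 2^15) → 111111101110100 = 32628
→ shifted right by 1 → 011111110111010 = 16314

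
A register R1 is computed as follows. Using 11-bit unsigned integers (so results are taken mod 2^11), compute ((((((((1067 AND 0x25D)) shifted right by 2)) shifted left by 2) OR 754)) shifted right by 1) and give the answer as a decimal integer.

1067 = 10000101011
0x25D = 01001011101
→ AND → 00000001001 = 9
→ shifted right by 2 → 00000000010 = 2
→ shifted left by 2 (mod 2^11) → 00000001000 = 8
754 = 01011110010
→ OR → 01011111010 = 762
→ shifted right by 1 → 00101111101 = 381

381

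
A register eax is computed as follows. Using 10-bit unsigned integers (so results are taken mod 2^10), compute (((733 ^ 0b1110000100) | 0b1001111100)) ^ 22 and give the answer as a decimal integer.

875

733 = 1011011101
0b1110000100 = 1110000100
→ ^ → 0101011001 = 345
0b1001111100 = 1001111100
→ | → 1101111101 = 893
22 = 0000010110
→ ^ → 1101101011 = 875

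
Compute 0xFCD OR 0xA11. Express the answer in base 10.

4061

0xFCD = 111111001101
0xA11 = 101000010001
 OR → 111111011101 = 4061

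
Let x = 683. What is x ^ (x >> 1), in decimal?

1022

x = 1010101011 = 683
x>>1 = 0101010101
XOR  = 1111111110 = 1022
(x ^ (x >> 1) gives the standard binary-reflected Gray code of x.)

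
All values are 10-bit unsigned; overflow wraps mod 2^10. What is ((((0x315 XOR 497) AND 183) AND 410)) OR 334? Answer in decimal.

462

0x315 = 1100010101
497 = 0111110001
→ XOR → 1011100100 = 740
183 = 0010110111
→ AND → 0010100100 = 164
410 = 0110011010
→ AND → 0010000000 = 128
334 = 0101001110
→ OR → 0111001110 = 462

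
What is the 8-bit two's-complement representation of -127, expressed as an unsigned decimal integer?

129

127 in 8 bits: 01111111
Invert: 10000000
Add 1:  10000001 = 129
(Check: 2^8 - 127 = 256 - 127 = 129.)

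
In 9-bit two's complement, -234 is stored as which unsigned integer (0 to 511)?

278

234 in 9 bits: 011101010
Invert: 100010101
Add 1:  100010110 = 278
(Check: 2^9 - 234 = 512 - 234 = 278.)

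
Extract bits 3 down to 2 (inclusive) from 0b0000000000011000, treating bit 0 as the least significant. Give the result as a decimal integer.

2

v = 0000000000011000
Shift right by 2: 00000000000110
Mask low 2 bits: 10 = 2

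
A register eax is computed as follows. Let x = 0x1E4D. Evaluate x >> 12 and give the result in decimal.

1

0x1E4D = 1111001001101
shift right by 12 → 0000000000001 = 1
(equivalently, floor(7757 / 4096))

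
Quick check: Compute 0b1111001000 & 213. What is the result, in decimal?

a = 1111001000
213 = 0011010101
AND → 0011000000 = 192

192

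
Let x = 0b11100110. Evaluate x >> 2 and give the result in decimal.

x = 11100110
shift right by 2 → 00111001 = 57
(equivalently, floor(230 / 4))

57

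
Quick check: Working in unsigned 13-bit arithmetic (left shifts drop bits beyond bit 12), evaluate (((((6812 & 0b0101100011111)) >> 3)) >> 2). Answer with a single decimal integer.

6812 = 1101010011100
0b0101100011111 = 0101100011111
→ & → 0101000011100 = 2588
→ >> 3 → 0000101000011 = 323
→ >> 2 → 0000001010000 = 80

80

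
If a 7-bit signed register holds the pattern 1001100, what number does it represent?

pattern = 1001100 (MSB is 1 ⇒ negative)
Invert: 0110011, add 1 → 0110100 = 52, so the value is -52.
(Equivalently: 76 - 2^7 = 76 - 128 = -52.)

-52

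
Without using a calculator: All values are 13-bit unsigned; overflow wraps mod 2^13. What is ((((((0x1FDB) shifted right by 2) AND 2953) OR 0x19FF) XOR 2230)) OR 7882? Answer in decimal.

8139

0x1FDB = 1111111011011
→ shifted right by 2 → 0011111110110 = 2038
2953 = 0101110001001
→ AND → 0001110000000 = 896
0x19FF = 1100111111111
→ OR → 1101111111111 = 7167
2230 = 0100010110110
→ XOR → 1001101001001 = 4937
7882 = 1111011001010
→ OR → 1111111001011 = 8139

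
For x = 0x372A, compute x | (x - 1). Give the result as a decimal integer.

14123

x = 11011100101010 = 14122
x - 1 = 11011100101001
OR    = 11011100101011 = 14123
(x | (x - 1) sets all bits below the lowest set bit.)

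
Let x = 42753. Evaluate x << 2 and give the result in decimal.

171012

42753 = 001010011100000001
shift left by 2 → 101001110000000100 = 171012
(equivalently, 42753 × 2^2 = 42753 × 4)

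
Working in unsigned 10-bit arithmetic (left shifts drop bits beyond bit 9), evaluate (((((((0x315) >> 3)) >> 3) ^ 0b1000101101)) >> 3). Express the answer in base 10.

68

0x315 = 1100010101
→ >> 3 → 0001100010 = 98
→ >> 3 → 0000001100 = 12
0b1000101101 = 1000101101
→ ^ → 1000100001 = 545
→ >> 3 → 0001000100 = 68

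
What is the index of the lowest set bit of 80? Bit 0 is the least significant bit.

4

80 = 1010000
Trailing zeros: 4, so the lowest set bit is bit 4 (value 16).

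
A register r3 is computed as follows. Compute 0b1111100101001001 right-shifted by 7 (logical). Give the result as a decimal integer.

498

x = 1111100101001001
shift right by 7 → 0000000111110010 = 498
(equivalently, floor(63817 / 128))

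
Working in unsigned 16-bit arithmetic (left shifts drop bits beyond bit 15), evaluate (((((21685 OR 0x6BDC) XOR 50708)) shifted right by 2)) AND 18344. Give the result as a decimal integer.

1576

21685 = 0101010010110101
0x6BDC = 0110101111011100
→ OR → 0111111111111101 = 32765
50708 = 1100011000010100
→ XOR → 1011100111101001 = 47593
→ shifted right by 2 → 0010111001111010 = 11898
18344 = 0100011110101000
→ AND → 0000011000101000 = 1576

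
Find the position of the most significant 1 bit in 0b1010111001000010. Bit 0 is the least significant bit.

15

0b1010111001000010 = 1010111001000010
The topmost 1 is at position 15 (since 2^15 = 32768 ≤ 44610 < 65536).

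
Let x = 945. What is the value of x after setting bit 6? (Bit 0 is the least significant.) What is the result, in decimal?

x = 1110110001
bit 6 is currently 0; set it via x | (1 << 6) = x | 64
→ 1111110001 = 1009

1009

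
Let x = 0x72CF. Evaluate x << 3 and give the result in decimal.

0x72CF = 000111001011001111
shift left by 3 → 111001011001111000 = 235128
(equivalently, 29391 × 2^3 = 29391 × 8)

235128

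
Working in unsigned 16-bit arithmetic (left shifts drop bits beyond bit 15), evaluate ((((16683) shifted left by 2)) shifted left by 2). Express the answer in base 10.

16683 = 0100000100101011
→ shifted left by 2 (mod 2^16) → 0000010010101100 = 1196
→ shifted left by 2 (mod 2^16) → 0001001010110000 = 4784

4784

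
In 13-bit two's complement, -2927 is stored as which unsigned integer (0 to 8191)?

2927 in 13 bits: 0101101101111
Invert: 1010010010000
Add 1:  1010010010001 = 5265
(Check: 2^13 - 2927 = 8192 - 2927 = 5265.)

5265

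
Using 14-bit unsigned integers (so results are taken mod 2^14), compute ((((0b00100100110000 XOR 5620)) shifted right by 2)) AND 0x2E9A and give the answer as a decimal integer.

1552

0b00100100110000 = 00100100110000
5620 = 01010111110100
→ XOR → 01110011000100 = 7364
→ shifted right by 2 → 00011100110001 = 1841
0x2E9A = 10111010011010
→ AND → 00011000010000 = 1552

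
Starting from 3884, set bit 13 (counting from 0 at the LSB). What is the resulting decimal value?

12076

x = 0000111100101100
bit 13 is currently 0; set it via x | (1 << 13) = x | 8192
→ 0010111100101100 = 12076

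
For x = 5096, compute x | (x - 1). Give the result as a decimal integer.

5103

x = 1001111101000 = 5096
x - 1 = 1001111100111
OR    = 1001111101111 = 5103
(x | (x - 1) sets all bits below the lowest set bit.)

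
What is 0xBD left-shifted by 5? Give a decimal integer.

0xBD = 0000010111101
shift left by 5 → 1011110100000 = 6048
(equivalently, 189 × 2^5 = 189 × 32)

6048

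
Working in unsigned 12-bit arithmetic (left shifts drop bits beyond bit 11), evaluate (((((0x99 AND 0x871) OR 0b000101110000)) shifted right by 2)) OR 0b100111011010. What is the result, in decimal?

0x99 = 000010011001
0x871 = 100001110001
→ AND → 000000010001 = 17
0b000101110000 = 000101110000
→ OR → 000101110001 = 369
→ shifted right by 2 → 000001011100 = 92
0b100111011010 = 100111011010
→ OR → 100111011110 = 2526

2526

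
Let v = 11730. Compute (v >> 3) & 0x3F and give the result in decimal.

58

v = 10110111010010
Shift right by 3: 10110111010
Mask low 6 bits: 111010 = 58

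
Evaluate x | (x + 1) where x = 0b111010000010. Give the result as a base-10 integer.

x = 111010000010 = 3714
x + 1 = 111010000011
OR    = 111010000011 = 3715
(x | (x + 1) sets the lowest cleared bit.)

3715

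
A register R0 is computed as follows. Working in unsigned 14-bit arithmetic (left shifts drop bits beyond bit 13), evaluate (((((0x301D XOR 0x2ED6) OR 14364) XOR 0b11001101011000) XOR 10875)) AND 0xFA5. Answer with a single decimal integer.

1956

0x301D = 11000000011101
0x2ED6 = 10111011010110
→ XOR → 01111011001011 = 7883
14364 = 11100000011100
→ OR → 11111011011111 = 16095
0b11001101011000 = 11001101011000
→ XOR → 00110110000111 = 3463
10875 = 10101001111011
→ XOR → 10011111111100 = 10236
0xFA5 = 00111110100101
→ AND → 00011110100100 = 1956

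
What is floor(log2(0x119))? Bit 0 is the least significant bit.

8

0x119 = 100011001
The topmost 1 is at position 8 (since 2^8 = 256 ≤ 281 < 512).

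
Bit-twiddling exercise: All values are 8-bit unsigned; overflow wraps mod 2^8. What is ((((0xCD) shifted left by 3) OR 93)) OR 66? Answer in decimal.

127

0xCD = 11001101
→ shifted left by 3 (mod 2^8) → 01101000 = 104
93 = 01011101
→ OR → 01111101 = 125
66 = 01000010
→ OR → 01111111 = 127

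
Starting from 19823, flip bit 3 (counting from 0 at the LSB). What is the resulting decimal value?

19815

x = 100110101101111
bit 3 is currently 1; toggle it via x ^ (1 << 3) = x ^ 8
→ 100110101100111 = 19815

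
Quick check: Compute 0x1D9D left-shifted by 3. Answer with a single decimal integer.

60648

0x1D9D = 0001110110011101
shift left by 3 → 1110110011101000 = 60648
(equivalently, 7581 × 2^3 = 7581 × 8)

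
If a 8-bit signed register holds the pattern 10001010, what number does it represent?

pattern = 10001010 (MSB is 1 ⇒ negative)
Invert: 01110101, add 1 → 01110110 = 118, so the value is -118.
(Equivalently: 138 - 2^8 = 138 - 256 = -118.)

-118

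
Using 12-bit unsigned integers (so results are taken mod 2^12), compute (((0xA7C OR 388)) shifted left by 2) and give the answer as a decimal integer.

4080

0xA7C = 101001111100
388 = 000110000100
→ OR → 101111111100 = 3068
→ shifted left by 2 (mod 2^12) → 111111110000 = 4080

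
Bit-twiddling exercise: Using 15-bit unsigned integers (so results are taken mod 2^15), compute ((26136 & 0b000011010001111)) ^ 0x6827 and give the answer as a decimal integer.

26136 = 110011000011000
0b000011010001111 = 000011010001111
→ & → 000011000001000 = 1544
0x6827 = 110100000100111
→ ^ → 110111000101111 = 28207

28207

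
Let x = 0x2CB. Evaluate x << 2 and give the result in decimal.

0x2CB = 001011001011
shift left by 2 → 101100101100 = 2860
(equivalently, 715 × 2^2 = 715 × 4)

2860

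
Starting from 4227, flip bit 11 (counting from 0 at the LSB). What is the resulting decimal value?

x = 001000010000011
bit 11 is currently 0; toggle it via x ^ (1 << 11) = x ^ 2048
→ 001100010000011 = 6275

6275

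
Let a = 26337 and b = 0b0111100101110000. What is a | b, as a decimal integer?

32753

26337 = 110011011100001
b = 111100101110000
 OR → 111111111110001 = 32753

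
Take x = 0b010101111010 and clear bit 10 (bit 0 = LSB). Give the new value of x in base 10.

x = 010101111010
bit 10 is currently 1; clear it via x & ~(1 << 10) = x & ~1024
→ 000101111010 = 378

378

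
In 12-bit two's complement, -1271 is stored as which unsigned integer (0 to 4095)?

2825

1271 in 12 bits: 010011110111
Invert: 101100001000
Add 1:  101100001001 = 2825
(Check: 2^12 - 1271 = 4096 - 1271 = 2825.)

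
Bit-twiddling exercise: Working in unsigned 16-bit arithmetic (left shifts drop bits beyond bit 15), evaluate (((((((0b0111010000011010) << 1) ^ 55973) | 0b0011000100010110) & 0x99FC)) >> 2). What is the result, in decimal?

0b0111010000011010 = 0111010000011010
→ << 1 (mod 2^16) → 1110100000110100 = 59444
55973 = 1101101010100101
→ ^ → 0011001010010001 = 12945
0b0011000100010110 = 0011000100010110
→ | → 0011001110010111 = 13207
0x99FC = 1001100111111100
→ & → 0001000110010100 = 4500
→ >> 2 → 0000010001100101 = 1125

1125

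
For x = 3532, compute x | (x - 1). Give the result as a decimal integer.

3535

x = 110111001100 = 3532
x - 1 = 110111001011
OR    = 110111001111 = 3535
(x | (x - 1) sets all bits below the lowest set bit.)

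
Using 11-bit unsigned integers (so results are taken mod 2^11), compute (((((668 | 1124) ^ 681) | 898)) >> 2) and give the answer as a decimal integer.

501

668 = 01010011100
1124 = 10001100100
→ | → 11011111100 = 1788
681 = 01010101001
→ ^ → 10001010101 = 1109
898 = 01110000010
→ | → 11111010111 = 2007
→ >> 2 → 00111110101 = 501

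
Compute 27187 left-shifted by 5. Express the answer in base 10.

27187 = 00000110101000110011
shift left by 5 → 11010100011001100000 = 869984
(equivalently, 27187 × 2^5 = 27187 × 32)

869984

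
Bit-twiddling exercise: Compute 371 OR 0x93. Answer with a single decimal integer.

499

371 = 101110011
0x93 = 010010011
 OR → 111110011 = 499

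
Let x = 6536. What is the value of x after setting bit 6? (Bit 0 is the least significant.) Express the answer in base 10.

x = 1100110001000
bit 6 is currently 0; set it via x | (1 << 6) = x | 64
→ 1100111001000 = 6600

6600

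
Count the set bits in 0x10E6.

0x10E6 = 1000011100110
Count the 1s: 1 + 1 + 1 + 1 + 1 + 1 = 6

6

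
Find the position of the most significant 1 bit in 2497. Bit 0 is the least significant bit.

11

2497 = 100111000001
The topmost 1 is at position 11 (since 2^11 = 2048 ≤ 2497 < 4096).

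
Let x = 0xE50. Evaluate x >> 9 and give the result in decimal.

7

0xE50 = 111001010000
shift right by 9 → 000000000111 = 7
(equivalently, floor(3664 / 512))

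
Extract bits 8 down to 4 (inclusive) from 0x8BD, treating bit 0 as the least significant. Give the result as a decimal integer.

v = 000100010111101
Shift right by 4: 00010001011
Mask low 5 bits: 01011 = 11

11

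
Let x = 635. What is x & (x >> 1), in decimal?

57

x = 1001111011 = 635
x>>1 = 0100111101
AND  = 0000111001 = 57
(x & (x >> 1) has a 1 wherever x has two consecutive 1 bits.)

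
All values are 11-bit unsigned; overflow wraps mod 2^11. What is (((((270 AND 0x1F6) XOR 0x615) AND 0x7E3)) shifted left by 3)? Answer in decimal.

270 = 00100001110
0x1F6 = 00111110110
→ AND → 00100000110 = 262
0x615 = 11000010101
→ XOR → 11100010011 = 1811
0x7E3 = 11111100011
→ AND → 11100000011 = 1795
→ shifted left by 3 (mod 2^11) → 00000011000 = 24

24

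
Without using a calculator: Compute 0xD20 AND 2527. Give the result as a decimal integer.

0xD20 = 110100100000
2527 = 100111011111
AND → 100100000000 = 2304

2304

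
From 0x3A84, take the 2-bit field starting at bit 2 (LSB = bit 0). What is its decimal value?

v = 011101010000100
Shift right by 2: 0111010100001
Mask low 2 bits: 01 = 1

1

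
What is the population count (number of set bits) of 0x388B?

7

0x388B = 11100010001011
Count the 1s: 1 + 1 + 1 + 1 + 1 + 1 + 1 = 7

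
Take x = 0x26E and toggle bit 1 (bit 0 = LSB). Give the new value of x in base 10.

620

x = 1001101110
bit 1 is currently 1; toggle it via x ^ (1 << 1) = x ^ 2
→ 1001101100 = 620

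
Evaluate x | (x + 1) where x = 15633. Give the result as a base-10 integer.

x = 11110100010001 = 15633
x + 1 = 11110100010010
OR    = 11110100010011 = 15635
(x | (x + 1) sets the lowest cleared bit.)

15635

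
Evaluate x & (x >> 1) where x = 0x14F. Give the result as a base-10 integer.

7

x = 101001111 = 335
x>>1 = 010100111
AND  = 000000111 = 7
(x & (x >> 1) has a 1 wherever x has two consecutive 1 bits.)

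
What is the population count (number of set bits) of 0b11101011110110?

10

n = 11101011110110
Count the 1s: 1 + 1 + 1 + 1 + 1 + 1 + 1 + 1 + 1 + 1 = 10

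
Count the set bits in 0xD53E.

0xD53E = 1101010100111110
Count the 1s: 1 + 1 + 1 + 1 + 1 + 1 + 1 + 1 + 1 + 1 = 10

10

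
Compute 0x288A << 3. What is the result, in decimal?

83024

0x288A = 00010100010001010
shift left by 3 → 10100010001010000 = 83024
(equivalently, 10378 × 2^3 = 10378 × 8)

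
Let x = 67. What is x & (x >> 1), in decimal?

1

x = 1000011 = 67
x>>1 = 0100001
AND  = 0000001 = 1
(x & (x >> 1) has a 1 wherever x has two consecutive 1 bits.)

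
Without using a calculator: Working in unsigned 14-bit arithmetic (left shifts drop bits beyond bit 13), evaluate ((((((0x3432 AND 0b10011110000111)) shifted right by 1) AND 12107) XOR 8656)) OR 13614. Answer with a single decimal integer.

14335

0x3432 = 11010000110010
0b10011110000111 = 10011110000111
→ AND → 10010000000010 = 9218
→ shifted right by 1 → 01001000000001 = 4609
12107 = 10111101001011
→ AND → 00001000000001 = 513
8656 = 10000111010000
→ XOR → 10001111010001 = 9169
13614 = 11010100101110
→ OR → 11011111111111 = 14335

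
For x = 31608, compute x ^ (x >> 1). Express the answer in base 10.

x = 111101101111000 = 31608
x>>1 = 011110110111100
XOR  = 100011011000100 = 18116
(x ^ (x >> 1) gives the standard binary-reflected Gray code of x.)

18116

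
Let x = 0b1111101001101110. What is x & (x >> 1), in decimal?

30758

x = 1111101001101110 = 64110
x>>1 = 0111110100110111
AND  = 0111100000100110 = 30758
(x & (x >> 1) has a 1 wherever x has two consecutive 1 bits.)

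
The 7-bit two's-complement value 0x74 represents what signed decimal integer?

-12

pattern = 1110100 (MSB is 1 ⇒ negative)
Invert: 0001011, add 1 → 0001100 = 12, so the value is -12.
(Equivalently: 116 - 2^7 = 116 - 128 = -12.)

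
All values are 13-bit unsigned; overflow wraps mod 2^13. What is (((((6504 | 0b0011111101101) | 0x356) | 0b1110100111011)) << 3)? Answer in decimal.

6504 = 1100101101000
0b0011111101101 = 0011111101101
→ | → 1111111101101 = 8173
0x356 = 0001101010110
→ | → 1111111111111 = 8191
0b1110100111011 = 1110100111011
→ | → 1111111111111 = 8191
→ << 3 (mod 2^13) → 1111111111000 = 8184

8184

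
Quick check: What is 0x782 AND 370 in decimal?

258

0x782 = 11110000010
370 = 00101110010
AND → 00100000010 = 258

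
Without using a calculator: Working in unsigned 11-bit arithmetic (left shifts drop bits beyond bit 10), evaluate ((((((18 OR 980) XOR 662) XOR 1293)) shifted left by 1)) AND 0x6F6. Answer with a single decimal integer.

18 = 00000010010
980 = 01111010100
→ OR → 01111010110 = 982
662 = 01010010110
→ XOR → 00101000000 = 320
1293 = 10100001101
→ XOR → 10001001101 = 1101
→ shifted left by 1 (mod 2^11) → 00010011010 = 154
0x6F6 = 11011110110
→ AND → 00010010010 = 146

146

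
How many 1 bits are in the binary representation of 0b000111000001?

n = 111000001
Count the 1s: 1 + 1 + 1 + 1 = 4

4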